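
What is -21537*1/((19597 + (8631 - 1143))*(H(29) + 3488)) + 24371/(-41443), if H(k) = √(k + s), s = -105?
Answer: (-1320177070*√19 + 2303281367971*I)/(2244967310*(√19 - 1744*I)) ≈ -0.58829 + 5.6978e-7*I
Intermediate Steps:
H(k) = √(-105 + k) (H(k) = √(k - 105) = √(-105 + k))
-21537*1/((19597 + (8631 - 1143))*(H(29) + 3488)) + 24371/(-41443) = -21537*1/((19597 + (8631 - 1143))*(√(-105 + 29) + 3488)) + 24371/(-41443) = -21537*1/((19597 + 7488)*(√(-76) + 3488)) + 24371*(-1/41443) = -21537*1/(27085*(2*I*√19 + 3488)) - 24371/41443 = -21537*1/(27085*(3488 + 2*I*√19)) - 24371/41443 = -21537/(94472480 + 54170*I*√19) - 24371/41443 = -24371/41443 - 21537/(94472480 + 54170*I*√19)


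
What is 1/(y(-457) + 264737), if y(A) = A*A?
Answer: 1/473586 ≈ 2.1115e-6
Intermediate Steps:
y(A) = A**2
1/(y(-457) + 264737) = 1/((-457)**2 + 264737) = 1/(208849 + 264737) = 1/473586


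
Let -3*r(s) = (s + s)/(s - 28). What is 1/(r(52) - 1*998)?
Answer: -9/8995 ≈ -0.0010006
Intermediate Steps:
r(s) = -2*s/(3*(-28 + s)) (r(s) = -(s + s)/(3*(s - 28)) = -2*s/(3*(-28 + s)))
1/(r(52) - 1*998) = 1/(-2*52/(-84 + 3*52) - 1*998) = 1/(-2*52/(-84 + 156) - 998) = 1/(-2*52/72 - 998) = 1/(-2*52*1/72 - 998) = 1/(-13/9 - 998) = 1/(-8995/9) = -9/8995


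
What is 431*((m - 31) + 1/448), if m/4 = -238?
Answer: -189805073/448 ≈ -4.2367e+5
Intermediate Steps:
m = -952 (m = 4*(-238) = -952)
431*((m - 31) + 1/448) = 431*((-952 - 31) + 1/448) = 431*(-983 + 1/448) = 431*(-440383/448) = -189805073/448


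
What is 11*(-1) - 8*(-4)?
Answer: 21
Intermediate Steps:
11*(-1) - 8*(-4) = -11 + 32 = 21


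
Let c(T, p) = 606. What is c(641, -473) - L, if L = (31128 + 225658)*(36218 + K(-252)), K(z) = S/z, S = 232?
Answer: -585902415158/63 ≈ -9.3000e+9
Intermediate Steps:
K(z) = 232/z
L = 585902453336/63 (L = (31128 + 225658)*(36218 + 232/(-252)) = 256786*(36218 + 232*(-1/252)) = 256786*(36218 - 58/63) = 256786*(2281676/63) = 585902453336/63 ≈ 9.3000e+9)
c(641, -473) - L = 606 - 1*585902453336/63 = 606 - 585902453336/63 = -585902415158/63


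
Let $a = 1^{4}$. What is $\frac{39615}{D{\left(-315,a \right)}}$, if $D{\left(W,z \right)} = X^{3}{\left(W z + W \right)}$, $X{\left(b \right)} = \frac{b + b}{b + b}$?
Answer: $39615$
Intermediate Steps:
$X{\left(b \right)} = 1$ ($X{\left(b \right)} = \frac{2 b}{2 b} = 2 b \frac{1}{2 b} = 1$)
$a = 1$
$D{\left(W,z \right)} = 1$ ($D{\left(W,z \right)} = 1^{3} = 1$)
$\frac{39615}{D{\left(-315,a \right)}} = \frac{39615}{1} = 39615 \cdot 1 = 39615$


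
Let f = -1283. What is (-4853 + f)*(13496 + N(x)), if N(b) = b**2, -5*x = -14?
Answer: -2071489056/25 ≈ -8.2860e+7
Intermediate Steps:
x = 14/5 (x = -1/5*(-14) = 14/5 ≈ 2.8000)
(-4853 + f)*(13496 + N(x)) = (-4853 - 1283)*(13496 + (14/5)**2) = -6136*(13496 + 196/25) = -6136*337596/25 = -2071489056/25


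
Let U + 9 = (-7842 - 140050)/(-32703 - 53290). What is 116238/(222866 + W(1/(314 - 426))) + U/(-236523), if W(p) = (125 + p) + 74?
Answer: 37829468780208277/72591852095167083 ≈ 0.52113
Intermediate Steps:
W(p) = 199 + p
U = -626045/85993 (U = -9 + (-7842 - 140050)/(-32703 - 53290) = -9 - 147892/(-85993) = -9 - 147892*(-1/85993) = -9 + 147892/85993 = -626045/85993 ≈ -7.2802)
116238/(222866 + W(1/(314 - 426))) + U/(-236523) = 116238/(222866 + (199 + 1/(314 - 426))) - 626045/85993/(-236523) = 116238/(222866 + (199 + 1/(-112))) - 626045/85993*(-1/236523) = 116238/(222866 + (199 - 1/112)) + 89435/2905617477 = 116238/(222866 + 22287/112) + 89435/2905617477 = 116238/(24983279/112) + 89435/2905617477 = 116238*(112/24983279) + 89435/2905617477 = 13018656/24983279 + 89435/2905617477 = 37829468780208277/72591852095167083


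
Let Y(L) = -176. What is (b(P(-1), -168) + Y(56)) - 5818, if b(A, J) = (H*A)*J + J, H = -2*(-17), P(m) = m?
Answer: -450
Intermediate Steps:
H = 34
b(A, J) = J + 34*A*J (b(A, J) = (34*A)*J + J = 34*A*J + J = J + 34*A*J)
(b(P(-1), -168) + Y(56)) - 5818 = (-168*(1 + 34*(-1)) - 176) - 5818 = (-168*(1 - 34) - 176) - 5818 = (-168*(-33) - 176) - 5818 = (5544 - 176) - 5818 = 5368 - 5818 = -450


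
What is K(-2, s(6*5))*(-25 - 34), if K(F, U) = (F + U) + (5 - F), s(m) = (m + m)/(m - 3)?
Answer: -3835/9 ≈ -426.11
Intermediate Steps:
s(m) = 2*m/(-3 + m) (s(m) = (2*m)/(-3 + m) = 2*m/(-3 + m))
K(F, U) = 5 + U
K(-2, s(6*5))*(-25 - 34) = (5 + 2*(6*5)/(-3 + 6*5))*(-25 - 34) = (5 + 2*30/(-3 + 30))*(-59) = (5 + 2*30/27)*(-59) = (5 + 2*30*(1/27))*(-59) = (5 + 20/9)*(-59) = (65/9)*(-59) = -3835/9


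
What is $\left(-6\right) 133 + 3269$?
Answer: $2471$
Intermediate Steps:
$\left(-6\right) 133 + 3269 = -798 + 3269 = 2471$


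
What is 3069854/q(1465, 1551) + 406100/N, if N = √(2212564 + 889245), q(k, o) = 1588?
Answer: 1534927/794 + 406100*√3101809/3101809 ≈ 2163.7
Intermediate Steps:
N = √3101809 ≈ 1761.2
3069854/q(1465, 1551) + 406100/N = 3069854/1588 + 406100/(√3101809) = 3069854*(1/1588) + 406100*(√3101809/3101809) = 1534927/794 + 406100*√3101809/3101809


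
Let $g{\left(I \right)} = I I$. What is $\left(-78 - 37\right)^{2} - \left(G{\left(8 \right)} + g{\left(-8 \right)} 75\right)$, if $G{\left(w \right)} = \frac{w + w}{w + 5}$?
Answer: $\frac{109509}{13} \approx 8423.8$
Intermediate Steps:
$G{\left(w \right)} = \frac{2 w}{5 + w}$
$g{\left(I \right)} = I^{2}$
$\left(-78 - 37\right)^{2} - \left(G{\left(8 \right)} + g{\left(-8 \right)} 75\right) = \left(-78 - 37\right)^{2} - \left(2 \cdot 8 \frac{1}{5 + 8} + \left(-8\right)^{2} \cdot 75\right) = \left(-115\right)^{2} - \left(2 \cdot 8 \cdot \frac{1}{13} + 64 \cdot 75\right) = 13225 - \left(2 \cdot 8 \cdot \frac{1}{13} + 4800\right) = 13225 - \left(\frac{16}{13} + 4800\right) = 13225 - \frac{62416}{13} = \frac{109509}{13}$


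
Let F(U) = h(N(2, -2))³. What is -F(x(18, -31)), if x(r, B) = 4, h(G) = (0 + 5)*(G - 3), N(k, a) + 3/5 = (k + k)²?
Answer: -238328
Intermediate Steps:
N(k, a) = -⅗ + 4*k² (N(k, a) = -⅗ + (k + k)² = -⅗ + (2*k)² = -⅗ + 4*k²)
h(G) = -15 + 5*G (h(G) = 5*(-3 + G) = -15 + 5*G)
F(U) = 238328 (F(U) = (-15 + 5*(-⅗ + 4*2²))³ = (-15 + 5*(-⅗ + 4*4))³ = (-15 + 5*(-⅗ + 16))³ = (-15 + 5*(77/5))³ = (-15 + 77)³ = 62³ = 238328)
-F(x(18, -31)) = -1*238328 = -238328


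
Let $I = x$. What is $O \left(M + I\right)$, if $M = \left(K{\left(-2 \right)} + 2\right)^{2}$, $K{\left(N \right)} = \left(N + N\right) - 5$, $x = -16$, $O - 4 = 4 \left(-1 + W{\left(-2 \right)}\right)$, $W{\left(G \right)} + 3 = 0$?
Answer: $-396$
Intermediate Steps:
$W{\left(G \right)} = -3$ ($W{\left(G \right)} = -3 + 0 = -3$)
$O = -12$ ($O = 4 + 4 \left(-1 - 3\right) = 4 + 4 \left(-4\right) = 4 - 16 = -12$)
$K{\left(N \right)} = -5 + 2 N$ ($K{\left(N \right)} = 2 N - 5 = -5 + 2 N$)
$I = -16$
$M = 49$ ($M = \left(\left(-5 + 2 \left(-2\right)\right) + 2\right)^{2} = \left(\left(-5 - 4\right) + 2\right)^{2} = \left(-9 + 2\right)^{2} = \left(-7\right)^{2} = 49$)
$O \left(M + I\right) = - 12 \left(49 - 16\right) = \left(-12\right) 33 = -396$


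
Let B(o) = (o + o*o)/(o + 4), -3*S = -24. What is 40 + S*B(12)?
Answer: 118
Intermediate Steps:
S = 8 (S = -1/3*(-24) = 8)
B(o) = (o + o**2)/(4 + o)
40 + S*B(12) = 40 + 8*(12*(1 + 12)/(4 + 12)) = 40 + 8*(12*13/16) = 40 + 8*(12*(1/16)*13) = 40 + 8*(39/4) = 40 + 78 = 118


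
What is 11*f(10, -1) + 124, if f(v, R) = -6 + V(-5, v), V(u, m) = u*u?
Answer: 333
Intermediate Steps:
V(u, m) = u**2
f(v, R) = 19 (f(v, R) = -6 + (-5)**2 = -6 + 25 = 19)
11*f(10, -1) + 124 = 11*19 + 124 = 209 + 124 = 333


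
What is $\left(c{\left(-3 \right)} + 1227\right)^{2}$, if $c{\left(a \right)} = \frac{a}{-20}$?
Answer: $\frac{602358849}{400} \approx 1.5059 \cdot 10^{6}$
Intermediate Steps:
$c{\left(a \right)} = - \frac{a}{20}$ ($c{\left(a \right)} = a \left(- \frac{1}{20}\right) = - \frac{a}{20}$)
$\left(c{\left(-3 \right)} + 1227\right)^{2} = \left(\left(- \frac{1}{20}\right) \left(-3\right) + 1227\right)^{2} = \left(\frac{3}{20} + 1227\right)^{2} = \left(\frac{24543}{20}\right)^{2} = \frac{602358849}{400}$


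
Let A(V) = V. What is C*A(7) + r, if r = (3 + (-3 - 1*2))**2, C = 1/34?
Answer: 143/34 ≈ 4.2059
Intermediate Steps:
C = 1/34 ≈ 0.029412
r = 4 (r = (3 + (-3 - 2))**2 = (3 - 5)**2 = (-2)**2 = 4)
C*A(7) + r = (1/34)*7 + 4 = 7/34 + 4 = 143/34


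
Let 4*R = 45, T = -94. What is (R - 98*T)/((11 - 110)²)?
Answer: 36893/39204 ≈ 0.94105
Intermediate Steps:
R = 45/4 (R = (¼)*45 = 45/4 ≈ 11.250)
(R - 98*T)/((11 - 110)²) = (45/4 - 98*(-94))/((11 - 110)²) = (45/4 + 9212)/((-99)²) = (36893/4)/9801 = (36893/4)*(1/9801) = 36893/39204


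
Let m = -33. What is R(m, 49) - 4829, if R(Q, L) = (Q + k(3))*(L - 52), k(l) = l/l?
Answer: -4733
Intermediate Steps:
k(l) = 1
R(Q, L) = (1 + Q)*(-52 + L) (R(Q, L) = (Q + 1)*(L - 52) = (1 + Q)*(-52 + L))
R(m, 49) - 4829 = (-52 + 49 - 52*(-33) + 49*(-33)) - 4829 = (-52 + 49 + 1716 - 1617) - 4829 = 96 - 4829 = -4733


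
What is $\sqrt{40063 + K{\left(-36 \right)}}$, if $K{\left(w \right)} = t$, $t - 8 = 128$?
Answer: $\sqrt{40199} \approx 200.5$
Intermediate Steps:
$t = 136$ ($t = 8 + 128 = 136$)
$K{\left(w \right)} = 136$
$\sqrt{40063 + K{\left(-36 \right)}} = \sqrt{40063 + 136} = \sqrt{40199}$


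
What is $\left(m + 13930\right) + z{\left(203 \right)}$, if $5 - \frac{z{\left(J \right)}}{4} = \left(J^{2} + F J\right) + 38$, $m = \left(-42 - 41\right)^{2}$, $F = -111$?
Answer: $-54017$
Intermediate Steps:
$m = 6889$ ($m = \left(-83\right)^{2} = 6889$)
$z{\left(J \right)} = -132 - 4 J^{2} + 444 J$ ($z{\left(J \right)} = 20 - 4 \left(\left(J^{2} - 111 J\right) + 38\right) = 20 - 4 \left(38 + J^{2} - 111 J\right) = 20 - \left(152 - 444 J + 4 J^{2}\right) = -132 - 4 J^{2} + 444 J$)
$\left(m + 13930\right) + z{\left(203 \right)} = \left(6889 + 13930\right) - \left(-90000 + 164836\right) = 20819 - 74836 = -54017$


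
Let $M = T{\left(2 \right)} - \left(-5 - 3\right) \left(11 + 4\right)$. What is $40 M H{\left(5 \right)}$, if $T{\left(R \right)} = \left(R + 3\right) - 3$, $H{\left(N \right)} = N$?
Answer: $24400$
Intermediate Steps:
$T{\left(R \right)} = R$ ($T{\left(R \right)} = \left(3 + R\right) - 3 = R$)
$M = 122$ ($M = 2 - \left(-5 - 3\right) \left(11 + 4\right) = 2 - \left(-8\right) 15 = 2 - -120 = 2 + 120 = 122$)
$40 M H{\left(5 \right)} = 40 \cdot 122 \cdot 5 = 4880 \cdot 5 = 24400$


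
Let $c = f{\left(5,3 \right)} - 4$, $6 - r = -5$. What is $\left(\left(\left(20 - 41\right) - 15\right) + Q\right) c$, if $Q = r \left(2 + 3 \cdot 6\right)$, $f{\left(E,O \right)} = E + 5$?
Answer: $1104$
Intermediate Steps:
$r = 11$ ($r = 6 - -5 = 6 + 5 = 11$)
$f{\left(E,O \right)} = 5 + E$
$Q = 220$ ($Q = 11 \left(2 + 3 \cdot 6\right) = 11 \left(2 + 18\right) = 11 \cdot 20 = 220$)
$c = 6$ ($c = \left(5 + 5\right) - 4 = 10 - 4 = 6$)
$\left(\left(\left(20 - 41\right) - 15\right) + Q\right) c = \left(\left(\left(20 - 41\right) - 15\right) + 220\right) 6 = \left(\left(-21 - 15\right) + 220\right) 6 = \left(-36 + 220\right) 6 = 184 \cdot 6 = 1104$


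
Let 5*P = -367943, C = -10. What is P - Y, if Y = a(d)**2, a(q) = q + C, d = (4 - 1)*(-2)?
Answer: -369223/5 ≈ -73845.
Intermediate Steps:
d = -6 (d = 3*(-2) = -6)
P = -367943/5 (P = (1/5)*(-367943) = -367943/5 ≈ -73589.)
a(q) = -10 + q (a(q) = q - 10 = -10 + q)
Y = 256 (Y = (-10 - 6)**2 = (-16)**2 = 256)
P - Y = -367943/5 - 1*256 = -367943/5 - 256 = -369223/5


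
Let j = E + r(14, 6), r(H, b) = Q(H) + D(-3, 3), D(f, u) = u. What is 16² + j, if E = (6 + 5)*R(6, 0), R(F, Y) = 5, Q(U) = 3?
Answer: 317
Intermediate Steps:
r(H, b) = 6 (r(H, b) = 3 + 3 = 6)
E = 55 (E = (6 + 5)*5 = 11*5 = 55)
j = 61 (j = 55 + 6 = 61)
16² + j = 16² + 61 = 256 + 61 = 317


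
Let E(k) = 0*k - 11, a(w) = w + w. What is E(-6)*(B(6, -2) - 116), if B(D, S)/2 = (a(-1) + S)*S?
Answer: 1100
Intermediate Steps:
a(w) = 2*w
B(D, S) = 2*S*(-2 + S) (B(D, S) = 2*((2*(-1) + S)*S) = 2*((-2 + S)*S) = 2*(S*(-2 + S)) = 2*S*(-2 + S))
E(k) = -11 (E(k) = 0 - 11 = -11)
E(-6)*(B(6, -2) - 116) = -11*(2*(-2)*(-2 - 2) - 116) = -11*(2*(-2)*(-4) - 116) = -11*(16 - 116) = -11*(-100) = 1100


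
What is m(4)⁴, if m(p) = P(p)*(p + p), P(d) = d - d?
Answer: 0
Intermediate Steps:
P(d) = 0
m(p) = 0 (m(p) = 0*(p + p) = 0*(2*p) = 0)
m(4)⁴ = 0⁴ = 0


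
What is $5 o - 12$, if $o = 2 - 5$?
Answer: $-27$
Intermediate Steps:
$o = -3$ ($o = 2 - 5 = -3$)
$5 o - 12 = 5 \left(-3\right) - 12 = -15 - 12 = -27$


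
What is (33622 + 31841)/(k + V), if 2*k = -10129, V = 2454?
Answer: -130926/5221 ≈ -25.077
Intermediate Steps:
k = -10129/2 (k = (½)*(-10129) = -10129/2 ≈ -5064.5)
(33622 + 31841)/(k + V) = (33622 + 31841)/(-10129/2 + 2454) = 65463/(-5221/2) = 65463*(-2/5221) = -130926/5221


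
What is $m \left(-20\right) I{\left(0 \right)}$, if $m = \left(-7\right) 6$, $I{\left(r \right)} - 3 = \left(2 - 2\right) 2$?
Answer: $2520$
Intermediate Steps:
$I{\left(r \right)} = 3$ ($I{\left(r \right)} = 3 + \left(2 - 2\right) 2 = 3 + 0 \cdot 2 = 3 + 0 = 3$)
$m = -42$
$m \left(-20\right) I{\left(0 \right)} = \left(-42\right) \left(-20\right) 3 = 840 \cdot 3 = 2520$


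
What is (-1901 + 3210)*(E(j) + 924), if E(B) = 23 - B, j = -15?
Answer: 1259258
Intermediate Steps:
(-1901 + 3210)*(E(j) + 924) = (-1901 + 3210)*((23 - 1*(-15)) + 924) = 1309*((23 + 15) + 924) = 1309*(38 + 924) = 1309*962 = 1259258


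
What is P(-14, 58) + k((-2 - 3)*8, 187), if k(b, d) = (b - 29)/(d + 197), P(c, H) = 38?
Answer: 4841/128 ≈ 37.820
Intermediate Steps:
k(b, d) = (-29 + b)/(197 + d)
P(-14, 58) + k((-2 - 3)*8, 187) = 38 + (-29 + (-2 - 3)*8)/(197 + 187) = 38 + (-29 - 5*8)/384 = 38 + (-29 - 40)/384 = 38 + (1/384)*(-69) = 38 - 23/128 = 4841/128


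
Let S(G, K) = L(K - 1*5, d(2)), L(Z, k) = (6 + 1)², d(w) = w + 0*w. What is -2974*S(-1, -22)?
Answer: -145726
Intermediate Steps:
d(w) = w (d(w) = w + 0 = w)
L(Z, k) = 49 (L(Z, k) = 7² = 49)
S(G, K) = 49
-2974*S(-1, -22) = -2974*49 = -145726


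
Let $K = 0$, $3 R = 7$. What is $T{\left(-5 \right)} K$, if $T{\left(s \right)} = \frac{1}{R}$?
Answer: $0$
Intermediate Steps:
$R = \frac{7}{3}$ ($R = \frac{1}{3} \cdot 7 = \frac{7}{3} \approx 2.3333$)
$T{\left(s \right)} = \frac{3}{7}$ ($T{\left(s \right)} = \frac{1}{\frac{7}{3}} = \frac{3}{7}$)
$T{\left(-5 \right)} K = \frac{3}{7} \cdot 0 = 0$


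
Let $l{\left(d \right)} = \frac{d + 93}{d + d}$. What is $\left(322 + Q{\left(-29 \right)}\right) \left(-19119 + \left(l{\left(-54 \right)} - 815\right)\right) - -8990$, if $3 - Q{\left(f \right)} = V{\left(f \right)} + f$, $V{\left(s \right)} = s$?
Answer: $- \frac{274531331}{36} \approx -7.6259 \cdot 10^{6}$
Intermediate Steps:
$l{\left(d \right)} = \frac{93 + d}{2 d}$
$Q{\left(f \right)} = 3 - 2 f$ ($Q{\left(f \right)} = 3 - \left(f + f\right) = 3 - 2 f$)
$\left(322 + Q{\left(-29 \right)}\right) \left(-19119 + \left(l{\left(-54 \right)} - 815\right)\right) - -8990 = \left(322 + \left(3 - -58\right)\right) \left(-19119 - \left(815 - \frac{93 - 54}{2 \left(-54\right)}\right)\right) - -8990 = \left(322 + \left(3 + 58\right)\right) \left(-19119 - \left(815 + \frac{1}{108} \cdot 39\right)\right) + 8990 = \left(322 + 61\right) \left(-19119 - \frac{29353}{36}\right) + 8990 = 383 \left(-19119 - \frac{29353}{36}\right) + 8990 = 383 \left(- \frac{717637}{36}\right) + 8990 = - \frac{274854971}{36} + 8990 = - \frac{274531331}{36}$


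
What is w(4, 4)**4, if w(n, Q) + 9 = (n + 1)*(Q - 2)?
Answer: 1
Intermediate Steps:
w(n, Q) = -9 + (1 + n)*(-2 + Q) (w(n, Q) = -9 + (n + 1)*(Q - 2) = -9 + (1 + n)*(-2 + Q))
w(4, 4)**4 = (-11 + 4 - 2*4 + 4*4)**4 = (-11 + 4 - 8 + 16)**4 = 1**4 = 1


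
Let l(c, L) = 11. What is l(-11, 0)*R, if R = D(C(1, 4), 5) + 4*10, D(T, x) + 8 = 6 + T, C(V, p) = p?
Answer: 462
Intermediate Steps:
D(T, x) = -2 + T (D(T, x) = -8 + (6 + T) = -2 + T)
R = 42 (R = (-2 + 4) + 4*10 = 2 + 40 = 42)
l(-11, 0)*R = 11*42 = 462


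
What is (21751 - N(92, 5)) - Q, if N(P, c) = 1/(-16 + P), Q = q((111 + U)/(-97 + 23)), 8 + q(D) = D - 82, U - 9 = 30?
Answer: 61422555/2812 ≈ 21843.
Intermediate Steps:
U = 39 (U = 9 + 30 = 39)
q(D) = -90 + D (q(D) = -8 + (D - 82) = -8 + (-82 + D) = -90 + D)
Q = -3405/37 (Q = -90 + (111 + 39)/(-97 + 23) = -90 + 150/(-74) = -90 + 150*(-1/74) = -90 - 75/37 = -3405/37 ≈ -92.027)
(21751 - N(92, 5)) - Q = (21751 - 1/(-16 + 92)) - 1*(-3405/37) = (21751 - 1/76) + 3405/37 = 1653075/76 + 3405/37 = 61422555/2812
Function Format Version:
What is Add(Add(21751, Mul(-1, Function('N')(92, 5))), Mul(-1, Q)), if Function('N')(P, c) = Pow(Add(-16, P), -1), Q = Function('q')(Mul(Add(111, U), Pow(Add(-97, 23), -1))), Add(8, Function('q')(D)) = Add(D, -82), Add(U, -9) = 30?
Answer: Rational(61422555, 2812) ≈ 21843.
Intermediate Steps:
U = 39 (U = Add(9, 30) = 39)
Function('q')(D) = Add(-90, D) (Function('q')(D) = Add(-8, Add(D, -82)) = Add(-8, Add(-82, D)) = Add(-90, D))
Q = Rational(-3405, 37) (Q = Add(-90, Mul(Add(111, 39), Pow(Add(-97, 23), -1))) = Add(-90, Mul(150, Pow(-74, -1))) = Add(-90, Mul(150, Rational(-1, 74))) = Add(-90, Rational(-75, 37)) = Rational(-3405, 37) ≈ -92.027)
Add(Add(21751, Mul(-1, Function('N')(92, 5))), Mul(-1, Q)) = Add(Add(21751, Mul(-1, Pow(Add(-16, 92), -1))), Mul(-1, Rational(-3405, 37))) = Add(Add(21751, Mul(-1, Pow(76, -1))), Rational(3405, 37)) = Add(Add(21751, Mul(-1, Rational(1, 76))), Rational(3405, 37)) = Add(Add(21751, Rational(-1, 76)), Rational(3405, 37)) = Add(Rational(1653075, 76), Rational(3405, 37)) = Rational(61422555, 2812)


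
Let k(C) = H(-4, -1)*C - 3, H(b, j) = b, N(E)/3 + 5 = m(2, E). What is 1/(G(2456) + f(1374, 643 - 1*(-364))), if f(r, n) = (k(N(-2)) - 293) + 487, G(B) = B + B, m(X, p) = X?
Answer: 1/5139 ≈ 0.00019459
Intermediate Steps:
N(E) = -9 (N(E) = -15 + 3*2 = -15 + 6 = -9)
G(B) = 2*B
k(C) = -3 - 4*C (k(C) = -4*C - 3 = -3 - 4*C)
f(r, n) = 227 (f(r, n) = ((-3 - 4*(-9)) - 293) + 487 = ((-3 + 36) - 293) + 487 = (33 - 293) + 487 = -260 + 487 = 227)
1/(G(2456) + f(1374, 643 - 1*(-364))) = 1/(2*2456 + 227) = 1/(4912 + 227) = 1/5139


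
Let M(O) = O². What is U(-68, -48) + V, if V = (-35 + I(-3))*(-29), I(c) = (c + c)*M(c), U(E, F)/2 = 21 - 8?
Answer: 2607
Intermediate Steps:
U(E, F) = 26 (U(E, F) = 2*(21 - 8) = 2*13 = 26)
I(c) = 2*c³ (I(c) = (c + c)*c² = (2*c)*c² = 2*c³)
V = 2581 (V = (-35 + 2*(-3)³)*(-29) = (-35 + 2*(-27))*(-29) = (-35 - 54)*(-29) = -89*(-29) = 2581)
U(-68, -48) + V = 26 + 2581 = 2607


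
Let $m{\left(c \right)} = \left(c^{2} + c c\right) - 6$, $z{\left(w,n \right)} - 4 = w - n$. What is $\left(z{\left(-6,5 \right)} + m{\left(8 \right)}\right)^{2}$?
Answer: $13225$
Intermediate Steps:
$z{\left(w,n \right)} = 4 + w - n$ ($z{\left(w,n \right)} = 4 - \left(n - w\right) = 4 + w - n$)
$m{\left(c \right)} = -6 + 2 c^{2}$ ($m{\left(c \right)} = \left(c^{2} + c^{2}\right) - 6 = 2 c^{2} - 6 = -6 + 2 c^{2}$)
$\left(z{\left(-6,5 \right)} + m{\left(8 \right)}\right)^{2} = \left(\left(4 - 6 - 5\right) - \left(6 - 2 \cdot 8^{2}\right)\right)^{2} = \left(\left(4 - 6 - 5\right) + \left(-6 + 2 \cdot 64\right)\right)^{2} = \left(-7 + \left(-6 + 128\right)\right)^{2} = \left(-7 + 122\right)^{2} = 115^{2} = 13225$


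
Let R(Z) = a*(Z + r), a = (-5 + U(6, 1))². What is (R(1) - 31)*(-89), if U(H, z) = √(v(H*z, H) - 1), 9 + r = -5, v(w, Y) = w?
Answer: 37469 - 11570*√5 ≈ 11598.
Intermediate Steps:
r = -14 (r = -9 - 5 = -14)
U(H, z) = √(-1 + H*z) (U(H, z) = √(H*z - 1) = √(-1 + H*z))
a = (-5 + √5)² (a = (-5 + √(-1 + 6*1))² = (-5 + √(-1 + 6))² = (-5 + √5)² ≈ 7.6393)
R(Z) = (5 - √5)²*(-14 + Z) (R(Z) = (5 - √5)²*(Z - 14) = (5 - √5)²*(-14 + Z))
(R(1) - 31)*(-89) = ((5 - √5)²*(-14 + 1) - 31)*(-89) = ((5 - √5)²*(-13) - 31)*(-89) = (-13*(5 - √5)² - 31)*(-89) = (-31 - 13*(5 - √5)²)*(-89) = 2759 + 1157*(5 - √5)²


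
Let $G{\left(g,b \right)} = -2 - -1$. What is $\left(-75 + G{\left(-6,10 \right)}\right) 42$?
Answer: $-3192$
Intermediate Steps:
$G{\left(g,b \right)} = -1$ ($G{\left(g,b \right)} = -2 + 1 = -1$)
$\left(-75 + G{\left(-6,10 \right)}\right) 42 = \left(-75 - 1\right) 42 = \left(-76\right) 42 = -3192$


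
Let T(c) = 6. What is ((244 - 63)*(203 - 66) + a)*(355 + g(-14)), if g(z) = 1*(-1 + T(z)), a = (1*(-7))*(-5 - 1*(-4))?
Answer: 8929440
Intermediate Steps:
a = 7 (a = -7*(-5 + 4) = -7*(-1) = 7)
g(z) = 5 (g(z) = 1*(-1 + 6) = 1*5 = 5)
((244 - 63)*(203 - 66) + a)*(355 + g(-14)) = ((244 - 63)*(203 - 66) + 7)*(355 + 5) = (181*137 + 7)*360 = (24797 + 7)*360 = 24804*360 = 8929440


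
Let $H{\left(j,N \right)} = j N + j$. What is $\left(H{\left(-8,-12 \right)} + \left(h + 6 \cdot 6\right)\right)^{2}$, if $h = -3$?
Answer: $14641$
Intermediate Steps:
$H{\left(j,N \right)} = j + N j$ ($H{\left(j,N \right)} = N j + j = j + N j$)
$\left(H{\left(-8,-12 \right)} + \left(h + 6 \cdot 6\right)\right)^{2} = \left(- 8 \left(1 - 12\right) + \left(-3 + 6 \cdot 6\right)\right)^{2} = \left(\left(-8\right) \left(-11\right) + \left(-3 + 36\right)\right)^{2} = \left(88 + 33\right)^{2} = 121^{2} = 14641$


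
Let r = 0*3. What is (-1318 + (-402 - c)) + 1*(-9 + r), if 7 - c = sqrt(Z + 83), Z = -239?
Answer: -1736 + 2*I*sqrt(39) ≈ -1736.0 + 12.49*I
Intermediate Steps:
r = 0
c = 7 - 2*I*sqrt(39) (c = 7 - sqrt(-239 + 83) = 7 - sqrt(-156) = 7 - 2*I*sqrt(39) ≈ 7.0 - 12.49*I)
(-1318 + (-402 - c)) + 1*(-9 + r) = (-1318 + (-402 - (7 - 2*I*sqrt(39)))) + 1*(-9 + 0) = (-1318 + (-402 + (-7 + 2*I*sqrt(39)))) + 1*(-9) = (-1318 + (-409 + 2*I*sqrt(39))) - 9 = (-1727 + 2*I*sqrt(39)) - 9 = -1736 + 2*I*sqrt(39)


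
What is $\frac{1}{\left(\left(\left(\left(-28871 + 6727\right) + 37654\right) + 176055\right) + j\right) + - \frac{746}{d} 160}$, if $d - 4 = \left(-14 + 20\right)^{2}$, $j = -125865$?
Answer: $\frac{1}{62716} \approx 1.5945 \cdot 10^{-5}$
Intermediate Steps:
$d = 40$ ($d = 4 + \left(-14 + 20\right)^{2} = 4 + 6^{2} = 4 + 36 = 40$)
$\frac{1}{\left(\left(\left(\left(-28871 + 6727\right) + 37654\right) + 176055\right) + j\right) + - \frac{746}{d} 160} = \frac{1}{\left(\left(\left(\left(-28871 + 6727\right) + 37654\right) + 176055\right) - 125865\right) + - \frac{746}{40} \cdot 160} = \frac{1}{\left(\left(\left(-22144 + 37654\right) + 176055\right) - 125865\right) + \left(-746\right) \frac{1}{40} \cdot 160} = \frac{1}{\left(\left(15510 + 176055\right) - 125865\right) - 2984} = \frac{1}{\left(191565 - 125865\right) - 2984} = \frac{1}{65700 - 2984} = \frac{1}{62716}$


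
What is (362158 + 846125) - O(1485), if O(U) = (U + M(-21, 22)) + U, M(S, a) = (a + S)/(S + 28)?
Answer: 8437190/7 ≈ 1.2053e+6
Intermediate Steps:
M(S, a) = (S + a)/(28 + S)
O(U) = ⅐ + 2*U (O(U) = (U + (-21 + 22)/(28 - 21)) + U = (U + 1/7) + U = (U + (⅐)*1) + U = (U + ⅐) + U = (⅐ + U) + U = ⅐ + 2*U)
(362158 + 846125) - O(1485) = (362158 + 846125) - (⅐ + 2*1485) = 1208283 - (⅐ + 2970) = 1208283 - 1*20791/7 = 1208283 - 20791/7 = 8437190/7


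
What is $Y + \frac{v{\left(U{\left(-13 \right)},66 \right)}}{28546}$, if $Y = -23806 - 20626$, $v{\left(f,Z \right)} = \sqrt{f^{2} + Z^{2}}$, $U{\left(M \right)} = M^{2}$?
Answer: $-44432 + \frac{\sqrt{32917}}{28546} \approx -44432.0$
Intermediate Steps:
$v{\left(f,Z \right)} = \sqrt{Z^{2} + f^{2}}$
$Y = -44432$
$Y + \frac{v{\left(U{\left(-13 \right)},66 \right)}}{28546} = -44432 + \frac{\sqrt{66^{2} + \left(\left(-13\right)^{2}\right)^{2}}}{28546} = -44432 + \sqrt{4356 + 169^{2}} \cdot \frac{1}{28546} = -44432 + \sqrt{4356 + 28561} \cdot \frac{1}{28546} = -44432 + \sqrt{32917} \cdot \frac{1}{28546} = -44432 + \frac{\sqrt{32917}}{28546}$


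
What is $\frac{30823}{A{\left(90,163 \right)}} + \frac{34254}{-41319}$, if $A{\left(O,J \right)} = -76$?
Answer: $- \frac{141797649}{348916} \approx -406.39$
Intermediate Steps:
$\frac{30823}{A{\left(90,163 \right)}} + \frac{34254}{-41319} = \frac{30823}{-76} + \frac{34254}{-41319} = 30823 \left(- \frac{1}{76}\right) + 34254 \left(- \frac{1}{41319}\right) = - \frac{30823}{76} - \frac{3806}{4591} = - \frac{141797649}{348916}$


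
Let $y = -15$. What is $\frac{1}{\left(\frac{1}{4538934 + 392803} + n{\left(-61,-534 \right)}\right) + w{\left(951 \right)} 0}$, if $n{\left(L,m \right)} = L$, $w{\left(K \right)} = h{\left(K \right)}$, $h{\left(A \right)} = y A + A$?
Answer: $- \frac{4931737}{300835956} \approx -0.016393$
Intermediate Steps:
$h{\left(A \right)} = - 14 A$ ($h{\left(A \right)} = - 15 A + A = - 14 A$)
$w{\left(K \right)} = - 14 K$
$\frac{1}{\left(\frac{1}{4538934 + 392803} + n{\left(-61,-534 \right)}\right) + w{\left(951 \right)} 0} = \frac{1}{\left(\frac{1}{4538934 + 392803} - 61\right) + \left(-14\right) 951 \cdot 0} = \frac{1}{\left(\frac{1}{4931737} - 61\right) - 0} = \frac{1}{\left(\frac{1}{4931737} - 61\right) + 0} = \frac{1}{- \frac{300835956}{4931737} + 0} = \frac{1}{- \frac{300835956}{4931737}} = - \frac{4931737}{300835956}$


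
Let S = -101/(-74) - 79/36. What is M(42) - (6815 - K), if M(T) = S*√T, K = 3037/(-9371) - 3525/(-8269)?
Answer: -528078245363/77488799 - 1105*√42/1332 ≈ -6820.3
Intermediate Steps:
S = -1105/1332 (S = -101*(-1/74) - 79*1/36 = 101/74 - 79/36 = -1105/1332 ≈ -0.82958)
K = 7919822/77488799 (K = 3037*(-1/9371) - 3525*(-1/8269) = -3037/9371 + 3525/8269 = 7919822/77488799 ≈ 0.10221)
M(T) = -1105*√T/1332
M(42) - (6815 - K) = -1105*√42/1332 - (6815 - 1*7919822/77488799) = -1105*√42/1332 - (6815 - 7919822/77488799) = -1105*√42/1332 - 1*528078245363/77488799 = -1105*√42/1332 - 528078245363/77488799 = -528078245363/77488799 - 1105*√42/1332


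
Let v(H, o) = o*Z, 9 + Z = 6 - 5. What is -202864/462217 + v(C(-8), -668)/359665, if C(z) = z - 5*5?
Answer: -70492992912/166243277305 ≈ -0.42404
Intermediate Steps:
C(z) = -25 + z (C(z) = z - 25 = -25 + z)
Z = -8 (Z = -9 + (6 - 5) = -9 + 1 = -8)
v(H, o) = -8*o (v(H, o) = o*(-8) = -8*o)
-202864/462217 + v(C(-8), -668)/359665 = -202864/462217 - 8*(-668)/359665 = -202864*1/462217 + 5344*(1/359665) = -202864/462217 + 5344/359665 = -70492992912/166243277305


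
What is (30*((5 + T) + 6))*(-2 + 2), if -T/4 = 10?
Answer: 0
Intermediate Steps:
T = -40 (T = -4*10 = -40)
(30*((5 + T) + 6))*(-2 + 2) = (30*((5 - 40) + 6))*(-2 + 2) = (30*(-35 + 6))*0 = (30*(-29))*0 = -870*0 = 0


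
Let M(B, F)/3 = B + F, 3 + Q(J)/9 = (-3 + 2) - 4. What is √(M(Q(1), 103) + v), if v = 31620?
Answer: 31*√33 ≈ 178.08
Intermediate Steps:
Q(J) = -72 (Q(J) = -27 + 9*((-3 + 2) - 4) = -27 + 9*(-1 - 4) = -27 + 9*(-5) = -27 - 45 = -72)
M(B, F) = 3*B + 3*F (M(B, F) = 3*(B + F) = 3*B + 3*F)
√(M(Q(1), 103) + v) = √((3*(-72) + 3*103) + 31620) = √((-216 + 309) + 31620) = √(93 + 31620) = √31713 = 31*√33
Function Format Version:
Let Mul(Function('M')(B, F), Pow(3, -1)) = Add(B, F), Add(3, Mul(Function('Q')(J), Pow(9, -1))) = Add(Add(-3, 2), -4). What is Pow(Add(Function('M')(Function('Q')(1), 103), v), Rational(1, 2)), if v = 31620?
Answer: Mul(31, Pow(33, Rational(1, 2))) ≈ 178.08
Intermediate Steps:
Function('Q')(J) = -72 (Function('Q')(J) = Add(-27, Mul(9, Add(Add(-3, 2), -4))) = Add(-27, Mul(9, Add(-1, -4))) = Add(-27, Mul(9, -5)) = Add(-27, -45) = -72)
Function('M')(B, F) = Add(Mul(3, B), Mul(3, F)) (Function('M')(B, F) = Mul(3, Add(B, F)) = Add(Mul(3, B), Mul(3, F)))
Pow(Add(Function('M')(Function('Q')(1), 103), v), Rational(1, 2)) = Pow(Add(Add(Mul(3, -72), Mul(3, 103)), 31620), Rational(1, 2)) = Pow(Add(Add(-216, 309), 31620), Rational(1, 2)) = Pow(Add(93, 31620), Rational(1, 2)) = Pow(31713, Rational(1, 2)) = Mul(31, Pow(33, Rational(1, 2)))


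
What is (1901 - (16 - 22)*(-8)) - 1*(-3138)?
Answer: 4991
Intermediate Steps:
(1901 - (16 - 22)*(-8)) - 1*(-3138) = (1901 - (-6)*(-8)) + 3138 = (1901 - 1*48) + 3138 = (1901 - 48) + 3138 = 1853 + 3138 = 4991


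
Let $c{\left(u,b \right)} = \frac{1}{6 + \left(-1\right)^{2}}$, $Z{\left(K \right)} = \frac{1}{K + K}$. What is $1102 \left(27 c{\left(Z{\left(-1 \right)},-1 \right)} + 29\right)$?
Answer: $\frac{253460}{7} \approx 36209.0$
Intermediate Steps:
$Z{\left(K \right)} = \frac{1}{2 K}$
$c{\left(u,b \right)} = \frac{1}{7}$ ($c{\left(u,b \right)} = \frac{1}{6 + 1} = \frac{1}{7}$)
$1102 \left(27 c{\left(Z{\left(-1 \right)},-1 \right)} + 29\right) = 1102 \left(27 \cdot \frac{1}{7} + 29\right) = 1102 \left(\frac{27}{7} + 29\right) = 1102 \cdot \frac{230}{7} = \frac{253460}{7}$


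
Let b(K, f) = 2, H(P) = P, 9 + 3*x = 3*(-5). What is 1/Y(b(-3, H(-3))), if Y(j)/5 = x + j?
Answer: -1/30 ≈ -0.033333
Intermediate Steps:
x = -8 (x = -3 + (3*(-5))/3 = -3 + (1/3)*(-15) = -3 - 5 = -8)
Y(j) = -40 + 5*j (Y(j) = 5*(-8 + j) = -40 + 5*j)
1/Y(b(-3, H(-3))) = 1/(-40 + 5*2) = 1/(-40 + 10) = 1/(-30) = -1/30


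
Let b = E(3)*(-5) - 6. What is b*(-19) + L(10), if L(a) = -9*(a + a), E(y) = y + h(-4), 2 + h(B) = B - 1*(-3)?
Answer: -66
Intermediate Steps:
h(B) = 1 + B (h(B) = -2 + (B - 1*(-3)) = -2 + (B + 3) = -2 + (3 + B) = 1 + B)
E(y) = -3 + y (E(y) = y + (1 - 4) = y - 3 = -3 + y)
b = -6 (b = (-3 + 3)*(-5) - 6 = 0*(-5) - 6 = 0 - 6 = -6)
L(a) = -18*a
b*(-19) + L(10) = -6*(-19) - 18*10 = 114 - 180 = -66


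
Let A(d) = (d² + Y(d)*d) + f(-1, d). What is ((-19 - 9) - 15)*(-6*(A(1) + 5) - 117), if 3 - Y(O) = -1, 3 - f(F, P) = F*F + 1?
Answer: 7869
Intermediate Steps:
f(F, P) = 2 - F² (f(F, P) = 3 - (F*F + 1) = 3 - (F² + 1) = 3 - (1 + F²) = 3 + (-1 - F²) = 2 - F²)
Y(O) = 4 (Y(O) = 3 - 1*(-1) = 3 + 1 = 4)
A(d) = 1 + d² + 4*d (A(d) = (d² + 4*d) + (2 - 1*(-1)²) = (d² + 4*d) + (2 - 1*1) = (d² + 4*d) + (2 - 1) = (d² + 4*d) + 1 = 1 + d² + 4*d)
((-19 - 9) - 15)*(-6*(A(1) + 5) - 117) = ((-19 - 9) - 15)*(-6*((1 + 1² + 4*1) + 5) - 117) = (-28 - 15)*(-6*((1 + 1 + 4) + 5) - 117) = -43*(-6*(6 + 5) - 117) = -43*(-6*11 - 117) = -43*(-66 - 117) = -43*(-183) = 7869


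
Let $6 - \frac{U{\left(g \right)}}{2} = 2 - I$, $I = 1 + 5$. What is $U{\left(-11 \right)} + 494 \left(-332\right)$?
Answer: $-163988$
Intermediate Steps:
$I = 6$
$U{\left(g \right)} = 20$ ($U{\left(g \right)} = 12 - 2 \left(2 - 6\right) = 12 - -8 = 12 + 8 = 20$)
$U{\left(-11 \right)} + 494 \left(-332\right) = 20 + 494 \left(-332\right) = 20 - 164008 = -163988$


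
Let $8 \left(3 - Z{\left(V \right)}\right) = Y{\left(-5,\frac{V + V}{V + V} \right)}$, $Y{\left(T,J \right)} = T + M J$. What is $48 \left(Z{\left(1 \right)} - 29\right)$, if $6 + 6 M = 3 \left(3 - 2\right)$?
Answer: $-1215$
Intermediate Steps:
$M = - \frac{1}{2}$ ($M = -1 + \frac{3 \left(3 - 2\right)}{6} = -1 + \frac{3 \cdot 1}{6} = -1 + \frac{1}{6} \cdot 3 = -1 + \frac{1}{2} = - \frac{1}{2} \approx -0.5$)
$Y{\left(T,J \right)} = T - \frac{J}{2}$
$Z{\left(V \right)} = \frac{59}{16}$ ($Z{\left(V \right)} = 3 - \frac{-5 - \frac{\left(V + V\right) \frac{1}{V + V}}{2}}{8} = 3 - \frac{-5 - \frac{2 V \frac{1}{2 V}}{2}}{8} = 3 - \frac{-5 - \frac{1}{2}}{8} = 3 - - \frac{11}{16} = 3 + \frac{11}{16} = \frac{59}{16}$)
$48 \left(Z{\left(1 \right)} - 29\right) = 48 \left(\frac{59}{16} - 29\right) = 48 \left(- \frac{405}{16}\right) = -1215$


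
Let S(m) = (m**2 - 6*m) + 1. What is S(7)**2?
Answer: 64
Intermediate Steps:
S(m) = 1 + m**2 - 6*m
S(7)**2 = (1 + 7**2 - 6*7)**2 = (1 + 49 - 42)**2 = 8**2 = 64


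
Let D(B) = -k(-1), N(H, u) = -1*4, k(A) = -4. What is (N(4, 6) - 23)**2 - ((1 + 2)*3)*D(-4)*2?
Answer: 657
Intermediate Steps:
N(H, u) = -4
D(B) = 4 (D(B) = -1*(-4) = 4)
(N(4, 6) - 23)**2 - ((1 + 2)*3)*D(-4)*2 = (-4 - 23)**2 - ((1 + 2)*3)*4*2 = (-27)**2 - (3*3)*4*2 = 729 - 9*4*2 = 729 - 36*2 = 729 - 1*72 = 729 - 72 = 657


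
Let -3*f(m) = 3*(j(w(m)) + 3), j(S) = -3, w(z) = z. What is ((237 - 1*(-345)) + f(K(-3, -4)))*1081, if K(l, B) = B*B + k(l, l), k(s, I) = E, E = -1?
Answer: 629142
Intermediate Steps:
k(s, I) = -1
K(l, B) = -1 + B**2 (K(l, B) = B*B - 1 = B**2 - 1 = -1 + B**2)
f(m) = 0 (f(m) = -(-3 + 3) = -0 = -1/3*0 = 0)
((237 - 1*(-345)) + f(K(-3, -4)))*1081 = ((237 - 1*(-345)) + 0)*1081 = ((237 + 345) + 0)*1081 = (582 + 0)*1081 = 582*1081 = 629142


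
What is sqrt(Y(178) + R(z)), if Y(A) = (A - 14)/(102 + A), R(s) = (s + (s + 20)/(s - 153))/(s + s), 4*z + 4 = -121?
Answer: 8*sqrt(11277574)/25795 ≈ 1.0415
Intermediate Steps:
z = -125/4 (z = -1 + (1/4)*(-121) = -1 - 121/4 = -125/4 ≈ -31.250)
R(s) = (s + (20 + s)/(-153 + s))/(2*s) (R(s) = (s + (20 + s)/(-153 + s))/((2*s)) = (s + (20 + s)/(-153 + s))*(1/(2*s)) = (s + (20 + s)/(-153 + s))/(2*s))
Y(A) = (-14 + A)/(102 + A)
sqrt(Y(178) + R(z)) = sqrt((-14 + 178)/(102 + 178) + (20 + (-125/4)**2 - 152*(-125/4))/(2*(-125/4)*(-153 - 125/4))) = sqrt(164/280 + (1/2)*(-4/125)*(20 + 15625/16 + 4750)/(-737/4)) = sqrt((1/280)*164 + (1/2)*(-4/125)*(-4/737)*(91945/16)) = sqrt(41/70 + 18389/36850) = sqrt(139904/128975) = 8*sqrt(11277574)/25795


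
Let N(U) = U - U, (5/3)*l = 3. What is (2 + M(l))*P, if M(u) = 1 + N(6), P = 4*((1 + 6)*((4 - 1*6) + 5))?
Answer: 252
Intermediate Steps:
l = 9/5 (l = (⅗)*3 = 9/5 ≈ 1.8000)
N(U) = 0
P = 84 (P = 4*(7*((4 - 6) + 5)) = 4*(7*(-2 + 5)) = 4*(7*3) = 4*21 = 84)
M(u) = 1 (M(u) = 1 + 0 = 1)
(2 + M(l))*P = (2 + 1)*84 = 3*84 = 252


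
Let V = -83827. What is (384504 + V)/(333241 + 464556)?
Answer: 23129/61369 ≈ 0.37688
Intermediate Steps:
(384504 + V)/(333241 + 464556) = (384504 - 83827)/(333241 + 464556) = 300677/797797 = 300677*(1/797797) = 23129/61369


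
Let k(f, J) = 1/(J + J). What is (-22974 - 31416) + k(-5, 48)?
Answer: -5221439/96 ≈ -54390.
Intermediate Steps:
k(f, J) = 1/(2*J)
(-22974 - 31416) + k(-5, 48) = (-22974 - 31416) + (½)/48 = -54390 + (½)*(1/48) = -54390 + 1/96 = -5221439/96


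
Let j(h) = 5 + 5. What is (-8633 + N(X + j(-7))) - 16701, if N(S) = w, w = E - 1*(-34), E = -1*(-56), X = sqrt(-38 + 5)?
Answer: -25244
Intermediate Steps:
X = I*sqrt(33) (X = sqrt(-33) = I*sqrt(33) ≈ 5.7446*I)
E = 56
j(h) = 10
w = 90 (w = 56 - 1*(-34) = 56 + 34 = 90)
N(S) = 90
(-8633 + N(X + j(-7))) - 16701 = (-8633 + 90) - 16701 = -8543 - 16701 = -25244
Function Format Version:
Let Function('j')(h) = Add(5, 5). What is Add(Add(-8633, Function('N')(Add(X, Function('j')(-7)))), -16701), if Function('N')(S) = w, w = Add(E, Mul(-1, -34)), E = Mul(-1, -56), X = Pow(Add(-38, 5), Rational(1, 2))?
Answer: -25244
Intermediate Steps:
X = Mul(I, Pow(33, Rational(1, 2))) (X = Pow(-33, Rational(1, 2)) = Mul(I, Pow(33, Rational(1, 2))) ≈ Mul(5.7446, I))
E = 56
Function('j')(h) = 10
w = 90 (w = Add(56, Mul(-1, -34)) = Add(56, 34) = 90)
Function('N')(S) = 90
Add(Add(-8633, Function('N')(Add(X, Function('j')(-7)))), -16701) = Add(Add(-8633, 90), -16701) = Add(-8543, -16701) = -25244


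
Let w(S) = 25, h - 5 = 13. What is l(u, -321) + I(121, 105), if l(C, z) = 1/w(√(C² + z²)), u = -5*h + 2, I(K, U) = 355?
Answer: 8876/25 ≈ 355.04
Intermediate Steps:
h = 18 (h = 5 + 13 = 18)
u = -88 (u = -5*18 + 2 = -90 + 2 = -88)
l(C, z) = 1/25
l(u, -321) + I(121, 105) = 1/25 + 355 = 8876/25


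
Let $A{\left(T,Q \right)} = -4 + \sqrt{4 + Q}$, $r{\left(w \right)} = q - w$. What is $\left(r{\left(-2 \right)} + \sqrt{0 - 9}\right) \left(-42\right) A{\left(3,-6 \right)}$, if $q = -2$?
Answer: $126 \sqrt{2} + 504 i \approx 178.19 + 504.0 i$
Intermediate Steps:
$r{\left(w \right)} = -2 - w$
$\left(r{\left(-2 \right)} + \sqrt{0 - 9}\right) \left(-42\right) A{\left(3,-6 \right)} = \left(\left(-2 - -2\right) + \sqrt{0 - 9}\right) \left(-42\right) \left(-4 + \sqrt{4 - 6}\right) = \left(\left(-2 + 2\right) + \sqrt{-9}\right) \left(-42\right) \left(-4 + \sqrt{-2}\right) = \left(0 + 3 i\right) \left(-42\right) \left(-4 + i \sqrt{2}\right) = 3 i \left(-42\right) \left(-4 + i \sqrt{2}\right) = - 126 i \left(-4 + i \sqrt{2}\right)$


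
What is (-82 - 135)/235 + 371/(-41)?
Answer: -96082/9635 ≈ -9.9722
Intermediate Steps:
(-82 - 135)/235 + 371/(-41) = -217*1/235 + 371*(-1/41) = -217/235 - 371/41 = -96082/9635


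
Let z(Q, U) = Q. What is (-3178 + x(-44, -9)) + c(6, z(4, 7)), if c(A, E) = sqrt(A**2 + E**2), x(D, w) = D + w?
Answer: -3231 + 2*sqrt(13) ≈ -3223.8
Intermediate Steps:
(-3178 + x(-44, -9)) + c(6, z(4, 7)) = (-3178 + (-44 - 9)) + sqrt(6**2 + 4**2) = (-3178 - 53) + sqrt(36 + 16) = -3231 + sqrt(52) = -3231 + 2*sqrt(13)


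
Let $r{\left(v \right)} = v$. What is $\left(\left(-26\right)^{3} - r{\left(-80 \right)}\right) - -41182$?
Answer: $23686$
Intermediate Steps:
$\left(\left(-26\right)^{3} - r{\left(-80 \right)}\right) - -41182 = \left(\left(-26\right)^{3} - -80\right) - -41182 = \left(-17576 + 80\right) + 41182 = -17496 + 41182 = 23686$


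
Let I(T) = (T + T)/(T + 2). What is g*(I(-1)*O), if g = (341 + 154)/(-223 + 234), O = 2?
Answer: -180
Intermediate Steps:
I(T) = 2*T/(2 + T) (I(T) = (2*T)/(2 + T) = 2*T/(2 + T))
g = 45 (g = 495/11 = 495*(1/11) = 45)
g*(I(-1)*O) = 45*((2*(-1)/(2 - 1))*2) = 45*((2*(-1)/1)*2) = 45*((2*(-1)*1)*2) = 45*(-2*2) = 45*(-4) = -180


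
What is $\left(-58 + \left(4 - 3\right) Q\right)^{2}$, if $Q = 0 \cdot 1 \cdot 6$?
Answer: $3364$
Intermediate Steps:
$Q = 0$ ($Q = 0 \cdot 6 = 0$)
$\left(-58 + \left(4 - 3\right) Q\right)^{2} = \left(-58 + \left(4 - 3\right) 0\right)^{2} = \left(-58 + 1 \cdot 0\right)^{2} = \left(-58 + 0\right)^{2} = \left(-58\right)^{2} = 3364$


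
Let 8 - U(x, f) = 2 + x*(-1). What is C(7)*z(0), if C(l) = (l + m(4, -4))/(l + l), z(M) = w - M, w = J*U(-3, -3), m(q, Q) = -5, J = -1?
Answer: -3/7 ≈ -0.42857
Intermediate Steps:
U(x, f) = 6 + x (U(x, f) = 8 - (2 + x*(-1)) = 8 - (2 - x) = 8 + (-2 + x) = 6 + x)
w = -3 (w = -(6 - 3) = -1*3 = -3)
z(M) = -3 - M
C(l) = (-5 + l)/(2*l) (C(l) = (l - 5)/(l + l) = (-5 + l)/((2*l)) = (-5 + l)*(1/(2*l)) = (-5 + l)/(2*l))
C(7)*z(0) = ((1/2)*(-5 + 7)/7)*(-3 - 1*0) = ((1/2)*(1/7)*2)*(-3 + 0) = (1/7)*(-3) = -3/7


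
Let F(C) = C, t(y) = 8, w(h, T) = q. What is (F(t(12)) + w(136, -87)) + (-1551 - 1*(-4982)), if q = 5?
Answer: 3444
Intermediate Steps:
w(h, T) = 5
(F(t(12)) + w(136, -87)) + (-1551 - 1*(-4982)) = (8 + 5) + (-1551 - 1*(-4982)) = 13 + (-1551 + 4982) = 13 + 3431 = 3444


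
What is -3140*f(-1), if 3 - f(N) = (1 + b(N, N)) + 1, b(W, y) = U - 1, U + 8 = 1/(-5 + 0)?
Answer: -32028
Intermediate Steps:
U = -41/5 (U = -8 + 1/(-5 + 0) = -8 + 1/(-5) = -8 - 1/5 = -41/5 ≈ -8.2000)
b(W, y) = -46/5 (b(W, y) = -41/5 - 1 = -46/5)
f(N) = 51/5 (f(N) = 3 - ((1 - 46/5) + 1) = 3 - (-41/5 + 1) = 3 - 1*(-36/5) = 3 + 36/5 = 51/5)
-3140*f(-1) = -3140*51/5 = -32028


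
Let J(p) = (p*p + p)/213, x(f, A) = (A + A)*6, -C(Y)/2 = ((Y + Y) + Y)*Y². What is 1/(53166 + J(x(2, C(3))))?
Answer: 71/5033850 ≈ 1.4105e-5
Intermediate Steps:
C(Y) = -6*Y³ (C(Y) = -2*((Y + Y) + Y)*Y² = -2*(2*Y + Y)*Y² = -2*3*Y*Y² = -6*Y³)
x(f, A) = 12*A (x(f, A) = (2*A)*6 = 12*A)
J(p) = p/213 + p²/213 (J(p) = (p² + p)*(1/213) = (p + p²)*(1/213) = p/213 + p²/213)
1/(53166 + J(x(2, C(3)))) = 1/(53166 + (12*(-6*3³))*(1 + 12*(-6*3³))/213) = 1/(53166 + (12*(-6*27))*(1 + 12*(-6*27))/213) = 1/(53166 + (12*(-162))*(1 + 12*(-162))/213) = 1/(53166 + (1/213)*(-1944)*(1 - 1944)) = 1/(53166 + (1/213)*(-1944)*(-1943)) = 1/(53166 + 1259064/71) = 1/(5033850/71) = 71/5033850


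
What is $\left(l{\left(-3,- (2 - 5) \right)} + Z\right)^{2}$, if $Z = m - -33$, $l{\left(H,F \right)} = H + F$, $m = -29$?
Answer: $16$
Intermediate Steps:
$l{\left(H,F \right)} = F + H$
$Z = 4$ ($Z = -29 - -33 = -29 + 33 = 4$)
$\left(l{\left(-3,- (2 - 5) \right)} + Z\right)^{2} = \left(\left(- (2 - 5) - 3\right) + 4\right)^{2} = \left(\left(\left(-1\right) \left(-3\right) - 3\right) + 4\right)^{2} = \left(\left(3 - 3\right) + 4\right)^{2} = \left(0 + 4\right)^{2} = 4^{2} = 16$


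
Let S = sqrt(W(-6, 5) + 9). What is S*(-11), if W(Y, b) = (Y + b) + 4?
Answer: -22*sqrt(3) ≈ -38.105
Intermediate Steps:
W(Y, b) = 4 + Y + b
S = 2*sqrt(3) (S = sqrt((4 - 6 + 5) + 9) = sqrt(3 + 9) = sqrt(12) = 2*sqrt(3) ≈ 3.4641)
S*(-11) = (2*sqrt(3))*(-11) = -22*sqrt(3)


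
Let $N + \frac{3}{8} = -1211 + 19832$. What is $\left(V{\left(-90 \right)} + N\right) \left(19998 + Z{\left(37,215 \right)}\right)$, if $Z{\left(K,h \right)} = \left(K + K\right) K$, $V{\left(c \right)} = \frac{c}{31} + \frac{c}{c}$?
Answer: $\frac{13122773006}{31} \approx 4.2332 \cdot 10^{8}$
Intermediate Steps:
$N = \frac{148965}{8}$ ($N = - \frac{3}{8} + \left(-1211 + 19832\right) = - \frac{3}{8} + 18621 = \frac{148965}{8} \approx 18621.0$)
$V{\left(c \right)} = 1 + \frac{c}{31}$ ($V{\left(c \right)} = c \frac{1}{31} + 1 = \frac{c}{31} + 1 = 1 + \frac{c}{31}$)
$Z{\left(K,h \right)} = 2 K^{2}$ ($Z{\left(K,h \right)} = 2 K K = 2 K^{2}$)
$\left(V{\left(-90 \right)} + N\right) \left(19998 + Z{\left(37,215 \right)}\right) = \left(\left(1 + \frac{1}{31} \left(-90\right)\right) + \frac{148965}{8}\right) \left(19998 + 2 \cdot 37^{2}\right) = \left(\left(1 - \frac{90}{31}\right) + \frac{148965}{8}\right) \left(19998 + 2 \cdot 1369\right) = \left(- \frac{59}{31} + \frac{148965}{8}\right) \left(19998 + 2738\right) = \frac{4617443}{248} \cdot 22736 = \frac{13122773006}{31}$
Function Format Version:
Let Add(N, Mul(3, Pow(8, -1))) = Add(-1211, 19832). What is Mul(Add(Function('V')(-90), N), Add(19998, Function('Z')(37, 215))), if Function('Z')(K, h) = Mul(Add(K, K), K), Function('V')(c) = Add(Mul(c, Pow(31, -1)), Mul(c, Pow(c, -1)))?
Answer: Rational(13122773006, 31) ≈ 4.2332e+8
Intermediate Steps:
N = Rational(148965, 8) (N = Add(Rational(-3, 8), Add(-1211, 19832)) = Add(Rational(-3, 8), 18621) = Rational(148965, 8) ≈ 18621.)
Function('V')(c) = Add(1, Mul(Rational(1, 31), c)) (Function('V')(c) = Add(Mul(c, Rational(1, 31)), 1) = Add(Mul(Rational(1, 31), c), 1) = Add(1, Mul(Rational(1, 31), c)))
Function('Z')(K, h) = Mul(2, Pow(K, 2)) (Function('Z')(K, h) = Mul(Mul(2, K), K) = Mul(2, Pow(K, 2)))
Mul(Add(Function('V')(-90), N), Add(19998, Function('Z')(37, 215))) = Mul(Add(Add(1, Mul(Rational(1, 31), -90)), Rational(148965, 8)), Add(19998, Mul(2, Pow(37, 2)))) = Mul(Add(Add(1, Rational(-90, 31)), Rational(148965, 8)), Add(19998, Mul(2, 1369))) = Mul(Add(Rational(-59, 31), Rational(148965, 8)), Add(19998, 2738)) = Mul(Rational(4617443, 248), 22736) = Rational(13122773006, 31)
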